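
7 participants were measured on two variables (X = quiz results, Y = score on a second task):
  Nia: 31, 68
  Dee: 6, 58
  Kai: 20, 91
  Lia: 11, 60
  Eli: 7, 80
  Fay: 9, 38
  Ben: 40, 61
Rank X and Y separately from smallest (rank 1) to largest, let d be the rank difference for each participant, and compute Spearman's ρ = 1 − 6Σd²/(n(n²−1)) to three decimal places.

0.357

Ranks of variable 1: 6, 1, 5, 4, 2, 3, 7
Ranks of variable 2: 5, 2, 7, 3, 6, 1, 4
d = r₁ − r₂: 1, -1, -2, 1, -4, 2, 3
d²: 1, 1, 4, 1, 16, 4, 9; Σd² = 36
ρ = 1 − 6·36/(7·48) = 1 − 216/336 = 0.357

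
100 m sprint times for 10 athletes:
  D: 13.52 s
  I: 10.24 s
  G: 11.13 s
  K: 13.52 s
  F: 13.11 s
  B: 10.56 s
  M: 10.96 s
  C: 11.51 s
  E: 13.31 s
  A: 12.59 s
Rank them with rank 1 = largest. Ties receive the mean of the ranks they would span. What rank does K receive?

Sorted (descending): 13.52, 13.52, 13.31, 13.11, 12.59, 11.51, 11.13, 10.96, 10.56, 10.24
The 2 values of 13.52 occupy positions 1–2 → average rank (1+2)/2 = 1.5.
K has value 13.52 s → rank 1.5.

1.5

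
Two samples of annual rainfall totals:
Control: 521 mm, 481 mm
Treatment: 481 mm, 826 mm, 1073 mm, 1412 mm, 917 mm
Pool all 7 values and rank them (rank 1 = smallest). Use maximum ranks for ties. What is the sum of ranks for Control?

Sorted (ascending): 481, 481, 521, 826, 917, 1073, 1412
The 2 values of 481 occupy positions 1–2 → each gets rank 2.
Control values → pooled ranks: 521→3, 481→2
Rank sum = 3 + 2 = 5

5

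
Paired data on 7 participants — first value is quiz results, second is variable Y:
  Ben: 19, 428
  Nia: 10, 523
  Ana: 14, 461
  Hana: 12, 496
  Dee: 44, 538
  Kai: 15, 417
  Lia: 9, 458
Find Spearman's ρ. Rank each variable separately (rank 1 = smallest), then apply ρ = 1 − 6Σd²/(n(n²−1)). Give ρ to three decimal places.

Ranks of variable 1: 6, 2, 4, 3, 7, 5, 1
Ranks of variable 2: 2, 6, 4, 5, 7, 1, 3
d = r₁ − r₂: 4, -4, 0, -2, 0, 4, -2
d²: 16, 16, 0, 4, 0, 16, 4; Σd² = 56
ρ = 1 − 6·56/(7·48) = 1 − 336/336 = 0.000

0.000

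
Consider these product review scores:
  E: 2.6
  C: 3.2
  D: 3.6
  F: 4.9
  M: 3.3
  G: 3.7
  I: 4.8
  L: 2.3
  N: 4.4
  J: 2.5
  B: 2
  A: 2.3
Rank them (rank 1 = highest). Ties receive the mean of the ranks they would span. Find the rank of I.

Sorted (descending): 4.9, 4.8, 4.4, 3.7, 3.6, 3.3, 3.2, 2.6, 2.5, 2.3, 2.3, 2
The 2 values of 2.3 occupy positions 10–11 → average rank (10+11)/2 = 10.5.
I has value 4.8 → rank 2.

2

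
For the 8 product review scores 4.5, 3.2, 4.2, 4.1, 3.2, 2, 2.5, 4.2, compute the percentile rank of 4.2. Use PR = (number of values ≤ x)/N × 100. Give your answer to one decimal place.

N = 8.
Strictly below 4.2: 5. Equal to 4.2: 2.
PR = 7/8 × 100 = 87.5

87.5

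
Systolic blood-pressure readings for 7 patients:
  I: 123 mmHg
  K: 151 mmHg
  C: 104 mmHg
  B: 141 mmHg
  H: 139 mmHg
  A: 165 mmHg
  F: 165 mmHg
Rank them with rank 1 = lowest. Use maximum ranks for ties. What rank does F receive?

7

Sorted (ascending): 104, 123, 139, 141, 151, 165, 165
The 2 values of 165 occupy positions 6–7 → each gets rank 7.
F has value 165 mmHg → rank 7.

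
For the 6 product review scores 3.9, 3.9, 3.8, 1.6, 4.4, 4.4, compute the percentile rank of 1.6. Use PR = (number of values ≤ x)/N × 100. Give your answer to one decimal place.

16.7

N = 6.
Strictly below 1.6: 0. Equal to 1.6: 1.
PR = 1/6 × 100 = 16.7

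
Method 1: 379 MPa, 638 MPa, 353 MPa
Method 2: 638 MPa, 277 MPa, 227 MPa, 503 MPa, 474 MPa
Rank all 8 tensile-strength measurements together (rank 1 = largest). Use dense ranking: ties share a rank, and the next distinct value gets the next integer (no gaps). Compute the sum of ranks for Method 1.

10

Sorted (descending): 638, 638, 503, 474, 379, 353, 277, 227
The 2 values of 638 share dense rank 1.
Remaining distinct values take the next consecutive integers.
Method 1 values → pooled ranks: 379→4, 638→1, 353→5
Rank sum = 4 + 1 + 5 = 10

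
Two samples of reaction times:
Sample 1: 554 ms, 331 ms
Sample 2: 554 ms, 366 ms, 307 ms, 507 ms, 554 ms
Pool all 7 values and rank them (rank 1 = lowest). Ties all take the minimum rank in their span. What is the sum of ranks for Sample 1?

7

Sorted (ascending): 307, 331, 366, 507, 554, 554, 554
The 3 values of 554 occupy positions 5–7 → each gets rank 5.
Sample 1 values → pooled ranks: 554→5, 331→2
Rank sum = 5 + 2 = 7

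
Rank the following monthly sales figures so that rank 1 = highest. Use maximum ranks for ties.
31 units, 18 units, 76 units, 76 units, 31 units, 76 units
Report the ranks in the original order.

Sorted (descending): 76, 76, 76, 31, 31, 18
The 3 values of 76 occupy positions 1–3 → each gets rank 3.
The 2 values of 31 occupy positions 4–5 → each gets rank 5.

5, 6, 3, 3, 5, 3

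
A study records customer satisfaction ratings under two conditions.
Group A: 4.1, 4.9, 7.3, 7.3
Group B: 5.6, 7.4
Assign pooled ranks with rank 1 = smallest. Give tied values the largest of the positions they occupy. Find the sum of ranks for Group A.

Sorted (ascending): 4.1, 4.9, 5.6, 7.3, 7.3, 7.4
The 2 values of 7.3 occupy positions 4–5 → each gets rank 5.
Group A values → pooled ranks: 4.1→1, 4.9→2, 7.3→5, 7.3→5
Rank sum = 1 + 2 + 5 + 5 = 13

13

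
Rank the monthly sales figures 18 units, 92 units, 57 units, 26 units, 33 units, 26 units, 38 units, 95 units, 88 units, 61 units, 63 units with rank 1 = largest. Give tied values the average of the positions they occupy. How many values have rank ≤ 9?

8

Sorted (descending): 95, 92, 88, 63, 61, 57, 38, 33, 26, 26, 18
The 2 values of 26 occupy positions 9–10 → average rank (9+10)/2 = 9.5.
Ranks ≤ 9: {1, 2, 3, 4, 5, 6, 7, 8} → 8 values.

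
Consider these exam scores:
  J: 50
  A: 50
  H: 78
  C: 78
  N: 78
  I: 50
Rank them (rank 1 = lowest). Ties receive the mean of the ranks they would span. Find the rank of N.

Sorted (ascending): 50, 50, 50, 78, 78, 78
The 3 values of 50 occupy positions 1–3 → average rank 2.
The 3 values of 78 occupy positions 4–6 → average rank 5.
N has value 78 → rank 5.

5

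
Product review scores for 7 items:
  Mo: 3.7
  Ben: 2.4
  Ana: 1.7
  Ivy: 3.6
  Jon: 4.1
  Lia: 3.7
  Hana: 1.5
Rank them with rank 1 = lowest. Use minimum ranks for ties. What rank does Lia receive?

5

Sorted (ascending): 1.5, 1.7, 2.4, 3.6, 3.7, 3.7, 4.1
The 2 values of 3.7 occupy positions 5–6 → each gets rank 5.
Lia has value 3.7 → rank 5.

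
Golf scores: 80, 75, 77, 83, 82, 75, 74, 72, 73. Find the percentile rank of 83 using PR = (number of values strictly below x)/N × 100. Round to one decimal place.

88.9

N = 9.
Strictly below 83: 8. Equal to 83: 1.
PR = 8/9 × 100 = 88.9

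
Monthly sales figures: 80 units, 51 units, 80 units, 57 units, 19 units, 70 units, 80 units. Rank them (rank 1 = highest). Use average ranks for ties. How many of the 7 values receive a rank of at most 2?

3

Sorted (descending): 80, 80, 80, 70, 57, 51, 19
The 3 values of 80 occupy positions 1–3 → average rank 2.
Ranks ≤ 2: {2, 2, 2} → 3 values.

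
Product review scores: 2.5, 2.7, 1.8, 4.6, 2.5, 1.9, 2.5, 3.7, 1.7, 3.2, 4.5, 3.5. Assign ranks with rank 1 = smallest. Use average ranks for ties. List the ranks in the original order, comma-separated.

5, 7, 2, 12, 5, 3, 5, 10, 1, 8, 11, 9

Sorted (ascending): 1.7, 1.8, 1.9, 2.5, 2.5, 2.5, 2.7, 3.2, 3.5, 3.7, 4.5, 4.6
The 3 values of 2.5 occupy positions 4–6 → average rank 5.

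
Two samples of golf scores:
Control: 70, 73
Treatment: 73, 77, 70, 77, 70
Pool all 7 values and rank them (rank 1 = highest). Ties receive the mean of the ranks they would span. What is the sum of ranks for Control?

Sorted (descending): 77, 77, 73, 73, 70, 70, 70
The 2 values of 77 occupy positions 1–2 → average rank (1+2)/2 = 1.5.
The 2 values of 73 occupy positions 3–4 → average rank (3+4)/2 = 3.5.
The 3 values of 70 occupy positions 5–7 → average rank 6.
Control values → pooled ranks: 70→6, 73→3.5
Rank sum = 6 + 3.5 = 9.5

9.5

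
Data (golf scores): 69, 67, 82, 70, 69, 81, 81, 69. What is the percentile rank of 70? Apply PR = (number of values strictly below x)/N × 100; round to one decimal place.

N = 8.
Strictly below 70: 4. Equal to 70: 1.
PR = 4/8 × 100 = 50.0

50.0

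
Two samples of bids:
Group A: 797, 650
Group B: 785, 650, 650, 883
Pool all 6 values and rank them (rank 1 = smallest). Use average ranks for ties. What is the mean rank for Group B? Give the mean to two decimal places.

Sorted (ascending): 650, 650, 650, 785, 797, 883
The 3 values of 650 occupy positions 1–3 → average rank 2.
Group B values → pooled ranks: 785→4, 650→2, 650→2, 883→6
Mean rank = (4 + 2 + 2 + 6) / 4 = 3.50

3.50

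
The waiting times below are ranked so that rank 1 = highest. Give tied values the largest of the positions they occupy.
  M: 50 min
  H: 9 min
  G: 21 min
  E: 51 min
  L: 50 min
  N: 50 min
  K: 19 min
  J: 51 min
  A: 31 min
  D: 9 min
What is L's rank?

Sorted (descending): 51, 51, 50, 50, 50, 31, 21, 19, 9, 9
The 2 values of 51 occupy positions 1–2 → each gets rank 2.
The 3 values of 50 occupy positions 3–5 → each gets rank 5.
The 2 values of 9 occupy positions 9–10 → each gets rank 10.
L has value 50 min → rank 5.

5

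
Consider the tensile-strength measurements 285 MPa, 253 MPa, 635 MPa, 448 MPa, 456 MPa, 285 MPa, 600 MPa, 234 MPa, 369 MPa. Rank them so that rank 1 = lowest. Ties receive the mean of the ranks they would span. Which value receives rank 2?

253

Sorted (ascending): 234, 253, 285, 285, 369, 448, 456, 600, 635
The 2 values of 285 occupy positions 3–4 → average rank (3+4)/2 = 3.5.
Rank 2 → value 253.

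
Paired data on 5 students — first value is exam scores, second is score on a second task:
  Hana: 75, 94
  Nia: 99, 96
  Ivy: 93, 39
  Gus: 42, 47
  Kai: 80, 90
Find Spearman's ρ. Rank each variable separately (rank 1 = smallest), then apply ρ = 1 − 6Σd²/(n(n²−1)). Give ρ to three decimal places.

Ranks of variable 1: 2, 5, 4, 1, 3
Ranks of variable 2: 4, 5, 1, 2, 3
d = r₁ − r₂: -2, 0, 3, -1, 0
d²: 4, 0, 9, 1, 0; Σd² = 14
ρ = 1 − 6·14/(5·24) = 1 − 84/120 = 0.300

0.300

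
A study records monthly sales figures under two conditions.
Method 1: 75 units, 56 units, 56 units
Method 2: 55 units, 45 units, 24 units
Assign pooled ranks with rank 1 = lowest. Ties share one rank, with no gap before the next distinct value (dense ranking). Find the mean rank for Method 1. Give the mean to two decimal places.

Sorted (ascending): 24, 45, 55, 56, 56, 75
The 2 values of 56 share dense rank 4.
Remaining distinct values take the next consecutive integers.
Method 1 values → pooled ranks: 75→5, 56→4, 56→4
Mean rank = (5 + 4 + 4) / 3 = 4.33

4.33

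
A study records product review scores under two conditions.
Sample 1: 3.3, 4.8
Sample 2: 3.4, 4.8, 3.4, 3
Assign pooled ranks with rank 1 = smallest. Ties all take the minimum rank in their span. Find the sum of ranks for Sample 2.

Sorted (ascending): 3, 3.3, 3.4, 3.4, 4.8, 4.8
The 2 values of 3.4 occupy positions 3–4 → each gets rank 3.
The 2 values of 4.8 occupy positions 5–6 → each gets rank 5.
Sample 2 values → pooled ranks: 3.4→3, 4.8→5, 3.4→3, 3→1
Rank sum = 3 + 5 + 3 + 1 = 12

12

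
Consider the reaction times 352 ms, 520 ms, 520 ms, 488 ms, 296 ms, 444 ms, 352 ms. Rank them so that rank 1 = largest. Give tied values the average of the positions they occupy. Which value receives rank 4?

Sorted (descending): 520, 520, 488, 444, 352, 352, 296
The 2 values of 520 occupy positions 1–2 → average rank (1+2)/2 = 1.5.
The 2 values of 352 occupy positions 5–6 → average rank (5+6)/2 = 5.5.
Rank 4 → value 444.

444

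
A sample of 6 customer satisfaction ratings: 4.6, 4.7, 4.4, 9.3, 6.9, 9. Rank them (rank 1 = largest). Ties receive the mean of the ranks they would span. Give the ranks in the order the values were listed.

5, 4, 6, 1, 3, 2

Sorted (descending): 9.3, 9, 6.9, 4.7, 4.6, 4.4
No ties — each value takes its position as its rank.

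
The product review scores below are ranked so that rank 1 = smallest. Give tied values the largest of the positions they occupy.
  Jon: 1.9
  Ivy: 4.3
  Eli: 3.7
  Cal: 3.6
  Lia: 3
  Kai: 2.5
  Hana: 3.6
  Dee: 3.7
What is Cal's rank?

5

Sorted (ascending): 1.9, 2.5, 3, 3.6, 3.6, 3.7, 3.7, 4.3
The 2 values of 3.6 occupy positions 4–5 → each gets rank 5.
The 2 values of 3.7 occupy positions 6–7 → each gets rank 7.
Cal has value 3.6 → rank 5.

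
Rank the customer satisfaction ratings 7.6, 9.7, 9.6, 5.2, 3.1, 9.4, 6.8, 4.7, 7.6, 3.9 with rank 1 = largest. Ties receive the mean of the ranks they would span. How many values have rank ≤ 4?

3

Sorted (descending): 9.7, 9.6, 9.4, 7.6, 7.6, 6.8, 5.2, 4.7, 3.9, 3.1
The 2 values of 7.6 occupy positions 4–5 → average rank (4+5)/2 = 4.5.
Ranks ≤ 4: {1, 2, 3} → 3 values.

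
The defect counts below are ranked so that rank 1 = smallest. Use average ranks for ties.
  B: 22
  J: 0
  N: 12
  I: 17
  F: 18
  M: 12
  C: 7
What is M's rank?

Sorted (ascending): 0, 7, 12, 12, 17, 18, 22
The 2 values of 12 occupy positions 3–4 → average rank (3+4)/2 = 3.5.
M has value 12 → rank 3.5.

3.5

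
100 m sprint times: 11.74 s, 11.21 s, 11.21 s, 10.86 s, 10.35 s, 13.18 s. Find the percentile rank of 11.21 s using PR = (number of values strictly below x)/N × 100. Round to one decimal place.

33.3

N = 6.
Strictly below 11.21: 2. Equal to 11.21: 2.
PR = 2/6 × 100 = 33.3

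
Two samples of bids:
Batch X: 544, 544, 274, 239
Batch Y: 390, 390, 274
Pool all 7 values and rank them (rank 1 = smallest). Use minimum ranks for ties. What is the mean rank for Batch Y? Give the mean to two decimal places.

Sorted (ascending): 239, 274, 274, 390, 390, 544, 544
The 2 values of 274 occupy positions 2–3 → each gets rank 2.
The 2 values of 390 occupy positions 4–5 → each gets rank 4.
The 2 values of 544 occupy positions 6–7 → each gets rank 6.
Batch Y values → pooled ranks: 390→4, 390→4, 274→2
Mean rank = (4 + 4 + 2) / 3 = 3.33

3.33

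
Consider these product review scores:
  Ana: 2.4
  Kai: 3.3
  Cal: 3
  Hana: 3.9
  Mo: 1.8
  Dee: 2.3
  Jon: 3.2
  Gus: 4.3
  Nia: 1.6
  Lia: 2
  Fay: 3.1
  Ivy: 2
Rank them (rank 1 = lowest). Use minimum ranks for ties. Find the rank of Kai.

Sorted (ascending): 1.6, 1.8, 2, 2, 2.3, 2.4, 3, 3.1, 3.2, 3.3, 3.9, 4.3
The 2 values of 2 occupy positions 3–4 → each gets rank 3.
Kai has value 3.3 → rank 10.

10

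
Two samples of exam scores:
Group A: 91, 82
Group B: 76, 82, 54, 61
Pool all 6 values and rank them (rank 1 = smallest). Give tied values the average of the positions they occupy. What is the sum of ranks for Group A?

10.5

Sorted (ascending): 54, 61, 76, 82, 82, 91
The 2 values of 82 occupy positions 4–5 → average rank (4+5)/2 = 4.5.
Group A values → pooled ranks: 91→6, 82→4.5
Rank sum = 6 + 4.5 = 10.5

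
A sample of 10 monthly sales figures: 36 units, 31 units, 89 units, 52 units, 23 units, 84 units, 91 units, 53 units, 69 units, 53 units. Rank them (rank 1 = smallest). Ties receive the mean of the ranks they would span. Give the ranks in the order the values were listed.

Sorted (ascending): 23, 31, 36, 52, 53, 53, 69, 84, 89, 91
The 2 values of 53 occupy positions 5–6 → average rank (5+6)/2 = 5.5.

3, 2, 9, 4, 1, 8, 10, 5.5, 7, 5.5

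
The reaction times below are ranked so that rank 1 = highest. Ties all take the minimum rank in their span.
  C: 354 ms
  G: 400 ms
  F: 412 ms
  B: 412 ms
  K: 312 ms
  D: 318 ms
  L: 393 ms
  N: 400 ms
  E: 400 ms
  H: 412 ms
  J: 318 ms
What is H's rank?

1

Sorted (descending): 412, 412, 412, 400, 400, 400, 393, 354, 318, 318, 312
The 3 values of 412 occupy positions 1–3 → each gets rank 1.
The 3 values of 400 occupy positions 4–6 → each gets rank 4.
The 2 values of 318 occupy positions 9–10 → each gets rank 9.
H has value 412 ms → rank 1.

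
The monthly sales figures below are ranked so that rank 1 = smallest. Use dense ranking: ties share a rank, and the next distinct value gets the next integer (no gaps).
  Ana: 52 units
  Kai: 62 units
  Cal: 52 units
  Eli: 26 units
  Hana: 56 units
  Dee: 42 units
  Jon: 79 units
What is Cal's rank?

Sorted (ascending): 26, 42, 52, 52, 56, 62, 79
The 2 values of 52 share dense rank 3.
Remaining distinct values take the next consecutive integers.
Cal has value 52 units → rank 3.

3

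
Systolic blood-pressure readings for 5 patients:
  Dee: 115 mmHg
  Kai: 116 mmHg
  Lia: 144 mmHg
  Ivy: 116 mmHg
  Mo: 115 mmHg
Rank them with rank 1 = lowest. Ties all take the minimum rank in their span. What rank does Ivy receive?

Sorted (ascending): 115, 115, 116, 116, 144
The 2 values of 115 occupy positions 1–2 → each gets rank 1.
The 2 values of 116 occupy positions 3–4 → each gets rank 3.
Ivy has value 116 mmHg → rank 3.

3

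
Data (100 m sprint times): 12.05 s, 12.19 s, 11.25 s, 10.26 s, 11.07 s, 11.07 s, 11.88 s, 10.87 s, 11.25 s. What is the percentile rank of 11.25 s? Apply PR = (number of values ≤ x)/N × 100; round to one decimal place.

N = 9.
Strictly below 11.25: 4. Equal to 11.25: 2.
PR = 6/9 × 100 = 66.7

66.7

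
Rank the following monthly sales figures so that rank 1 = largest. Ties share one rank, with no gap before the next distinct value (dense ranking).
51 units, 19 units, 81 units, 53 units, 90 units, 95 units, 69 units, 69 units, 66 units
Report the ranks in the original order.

Sorted (descending): 95, 90, 81, 69, 69, 66, 53, 51, 19
The 2 values of 69 share dense rank 4.
Remaining distinct values take the next consecutive integers.

7, 8, 3, 6, 2, 1, 4, 4, 5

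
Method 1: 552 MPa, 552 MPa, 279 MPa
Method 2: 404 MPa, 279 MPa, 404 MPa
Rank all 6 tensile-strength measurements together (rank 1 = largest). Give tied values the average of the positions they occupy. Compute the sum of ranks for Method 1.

Sorted (descending): 552, 552, 404, 404, 279, 279
The 2 values of 552 occupy positions 1–2 → average rank (1+2)/2 = 1.5.
The 2 values of 404 occupy positions 3–4 → average rank (3+4)/2 = 3.5.
The 2 values of 279 occupy positions 5–6 → average rank (5+6)/2 = 5.5.
Method 1 values → pooled ranks: 552→1.5, 552→1.5, 279→5.5
Rank sum = 1.5 + 1.5 + 5.5 = 8.5

8.5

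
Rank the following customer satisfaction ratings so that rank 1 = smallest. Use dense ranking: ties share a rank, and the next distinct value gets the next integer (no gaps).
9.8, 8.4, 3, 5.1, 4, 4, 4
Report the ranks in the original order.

5, 4, 1, 3, 2, 2, 2

Sorted (ascending): 3, 4, 4, 4, 5.1, 8.4, 9.8
The 3 values of 4 share dense rank 2.
Remaining distinct values take the next consecutive integers.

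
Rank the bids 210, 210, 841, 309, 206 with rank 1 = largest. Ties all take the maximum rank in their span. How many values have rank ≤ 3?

2

Sorted (descending): 841, 309, 210, 210, 206
The 2 values of 210 occupy positions 3–4 → each gets rank 4.
Ranks ≤ 3: {1, 2} → 2 values.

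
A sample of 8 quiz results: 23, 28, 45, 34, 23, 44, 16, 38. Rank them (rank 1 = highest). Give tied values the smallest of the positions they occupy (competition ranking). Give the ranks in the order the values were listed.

6, 5, 1, 4, 6, 2, 8, 3

Sorted (descending): 45, 44, 38, 34, 28, 23, 23, 16
The 2 values of 23 occupy positions 6–7 → each gets rank 6.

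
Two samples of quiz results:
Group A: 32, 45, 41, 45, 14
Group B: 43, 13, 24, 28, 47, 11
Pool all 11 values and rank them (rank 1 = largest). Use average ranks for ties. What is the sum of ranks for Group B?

41

Sorted (descending): 47, 45, 45, 43, 41, 32, 28, 24, 14, 13, 11
The 2 values of 45 occupy positions 2–3 → average rank (2+3)/2 = 2.5.
Group B values → pooled ranks: 43→4, 13→10, 24→8, 28→7, 47→1, 11→11
Rank sum = 4 + 10 + 8 + 7 + 1 + 11 = 41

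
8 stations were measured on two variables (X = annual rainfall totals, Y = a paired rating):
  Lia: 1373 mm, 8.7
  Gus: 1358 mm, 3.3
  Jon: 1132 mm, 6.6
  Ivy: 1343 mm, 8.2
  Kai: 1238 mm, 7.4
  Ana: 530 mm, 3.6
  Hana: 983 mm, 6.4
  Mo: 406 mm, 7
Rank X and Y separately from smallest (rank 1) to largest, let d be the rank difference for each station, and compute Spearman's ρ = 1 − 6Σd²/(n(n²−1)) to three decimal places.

0.357

Ranks of variable 1: 8, 7, 4, 6, 5, 2, 3, 1
Ranks of variable 2: 8, 1, 4, 7, 6, 2, 3, 5
d = r₁ − r₂: 0, 6, 0, -1, -1, 0, 0, -4
d²: 0, 36, 0, 1, 1, 0, 0, 16; Σd² = 54
ρ = 1 − 6·54/(8·63) = 1 − 324/504 = 0.357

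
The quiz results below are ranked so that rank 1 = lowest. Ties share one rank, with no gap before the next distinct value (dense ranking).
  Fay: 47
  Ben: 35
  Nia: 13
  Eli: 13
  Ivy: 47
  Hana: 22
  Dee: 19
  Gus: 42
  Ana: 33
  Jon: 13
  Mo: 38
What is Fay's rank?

8

Sorted (ascending): 13, 13, 13, 19, 22, 33, 35, 38, 42, 47, 47
The 3 values of 13 share dense rank 1.
The 2 values of 47 share dense rank 8.
Remaining distinct values take the next consecutive integers.
Fay has value 47 → rank 8.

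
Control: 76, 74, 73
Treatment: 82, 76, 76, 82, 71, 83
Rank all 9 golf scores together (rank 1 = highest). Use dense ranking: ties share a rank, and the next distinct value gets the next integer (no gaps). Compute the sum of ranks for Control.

12

Sorted (descending): 83, 82, 82, 76, 76, 76, 74, 73, 71
The 2 values of 82 share dense rank 2.
The 3 values of 76 share dense rank 3.
Remaining distinct values take the next consecutive integers.
Control values → pooled ranks: 76→3, 74→4, 73→5
Rank sum = 3 + 4 + 5 = 12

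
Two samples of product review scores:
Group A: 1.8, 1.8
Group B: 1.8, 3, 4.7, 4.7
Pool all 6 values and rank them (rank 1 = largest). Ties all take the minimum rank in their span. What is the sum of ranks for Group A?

Sorted (descending): 4.7, 4.7, 3, 1.8, 1.8, 1.8
The 2 values of 4.7 occupy positions 1–2 → each gets rank 1.
The 3 values of 1.8 occupy positions 4–6 → each gets rank 4.
Group A values → pooled ranks: 1.8→4, 1.8→4
Rank sum = 4 + 4 = 8

8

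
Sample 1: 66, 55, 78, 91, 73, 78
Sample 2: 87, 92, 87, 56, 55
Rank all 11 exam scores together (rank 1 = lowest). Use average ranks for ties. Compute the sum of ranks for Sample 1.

Sorted (ascending): 55, 55, 56, 66, 73, 78, 78, 87, 87, 91, 92
The 2 values of 55 occupy positions 1–2 → average rank (1+2)/2 = 1.5.
The 2 values of 78 occupy positions 6–7 → average rank (6+7)/2 = 6.5.
The 2 values of 87 occupy positions 8–9 → average rank (8+9)/2 = 8.5.
Sample 1 values → pooled ranks: 66→4, 55→1.5, 78→6.5, 91→10, 73→5, 78→6.5
Rank sum = 4 + 1.5 + 6.5 + 10 + 5 + 6.5 = 33.5

33.5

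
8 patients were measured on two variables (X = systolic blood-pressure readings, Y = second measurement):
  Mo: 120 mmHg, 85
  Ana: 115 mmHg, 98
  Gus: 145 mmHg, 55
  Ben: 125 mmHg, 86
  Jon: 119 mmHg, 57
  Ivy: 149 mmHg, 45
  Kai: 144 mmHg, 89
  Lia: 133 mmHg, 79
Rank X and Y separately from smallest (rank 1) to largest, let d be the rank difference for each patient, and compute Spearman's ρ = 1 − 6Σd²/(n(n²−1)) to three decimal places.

-0.595

Ranks of variable 1: 3, 1, 7, 4, 2, 8, 6, 5
Ranks of variable 2: 5, 8, 2, 6, 3, 1, 7, 4
d = r₁ − r₂: -2, -7, 5, -2, -1, 7, -1, 1
d²: 4, 49, 25, 4, 1, 49, 1, 1; Σd² = 134
ρ = 1 − 6·134/(8·63) = 1 − 804/504 = -0.595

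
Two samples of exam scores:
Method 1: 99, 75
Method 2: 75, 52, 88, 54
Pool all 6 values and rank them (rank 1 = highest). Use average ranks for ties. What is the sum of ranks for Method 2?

Sorted (descending): 99, 88, 75, 75, 54, 52
The 2 values of 75 occupy positions 3–4 → average rank (3+4)/2 = 3.5.
Method 2 values → pooled ranks: 75→3.5, 52→6, 88→2, 54→5
Rank sum = 3.5 + 6 + 2 + 5 = 16.5

16.5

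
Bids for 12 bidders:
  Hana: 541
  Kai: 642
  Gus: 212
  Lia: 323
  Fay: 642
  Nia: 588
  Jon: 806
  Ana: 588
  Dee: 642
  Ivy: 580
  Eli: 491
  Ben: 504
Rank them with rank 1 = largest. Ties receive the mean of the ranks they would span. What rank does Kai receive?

Sorted (descending): 806, 642, 642, 642, 588, 588, 580, 541, 504, 491, 323, 212
The 3 values of 642 occupy positions 2–4 → average rank 3.
The 2 values of 588 occupy positions 5–6 → average rank (5+6)/2 = 5.5.
Kai has value 642 → rank 3.

3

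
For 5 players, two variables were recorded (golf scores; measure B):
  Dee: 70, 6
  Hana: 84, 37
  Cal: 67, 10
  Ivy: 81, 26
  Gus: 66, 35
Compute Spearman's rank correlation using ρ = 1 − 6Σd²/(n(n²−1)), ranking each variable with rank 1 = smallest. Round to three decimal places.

Ranks of variable 1: 3, 5, 2, 4, 1
Ranks of variable 2: 1, 5, 2, 3, 4
d = r₁ − r₂: 2, 0, 0, 1, -3
d²: 4, 0, 0, 1, 9; Σd² = 14
ρ = 1 − 6·14/(5·24) = 1 − 84/120 = 0.300

0.300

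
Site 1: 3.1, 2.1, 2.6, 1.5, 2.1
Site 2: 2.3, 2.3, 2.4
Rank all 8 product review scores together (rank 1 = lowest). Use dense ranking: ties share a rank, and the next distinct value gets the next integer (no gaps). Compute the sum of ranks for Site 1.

16

Sorted (ascending): 1.5, 2.1, 2.1, 2.3, 2.3, 2.4, 2.6, 3.1
The 2 values of 2.1 share dense rank 2.
The 2 values of 2.3 share dense rank 3.
Remaining distinct values take the next consecutive integers.
Site 1 values → pooled ranks: 3.1→6, 2.1→2, 2.6→5, 1.5→1, 2.1→2
Rank sum = 6 + 2 + 5 + 1 + 2 = 16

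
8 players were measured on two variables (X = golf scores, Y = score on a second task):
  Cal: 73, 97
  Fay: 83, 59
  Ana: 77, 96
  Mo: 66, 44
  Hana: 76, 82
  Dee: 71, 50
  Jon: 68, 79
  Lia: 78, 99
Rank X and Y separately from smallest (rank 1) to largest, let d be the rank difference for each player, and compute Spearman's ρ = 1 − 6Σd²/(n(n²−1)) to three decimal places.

Ranks of variable 1: 4, 8, 6, 1, 5, 3, 2, 7
Ranks of variable 2: 7, 3, 6, 1, 5, 2, 4, 8
d = r₁ − r₂: -3, 5, 0, 0, 0, 1, -2, -1
d²: 9, 25, 0, 0, 0, 1, 4, 1; Σd² = 40
ρ = 1 − 6·40/(8·63) = 1 − 240/504 = 0.524

0.524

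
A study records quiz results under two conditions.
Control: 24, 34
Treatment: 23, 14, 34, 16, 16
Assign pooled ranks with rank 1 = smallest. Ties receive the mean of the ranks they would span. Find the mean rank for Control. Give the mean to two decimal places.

5.75

Sorted (ascending): 14, 16, 16, 23, 24, 34, 34
The 2 values of 16 occupy positions 2–3 → average rank (2+3)/2 = 2.5.
The 2 values of 34 occupy positions 6–7 → average rank (6+7)/2 = 6.5.
Control values → pooled ranks: 24→5, 34→6.5
Mean rank = (5 + 6.5) / 2 = 5.75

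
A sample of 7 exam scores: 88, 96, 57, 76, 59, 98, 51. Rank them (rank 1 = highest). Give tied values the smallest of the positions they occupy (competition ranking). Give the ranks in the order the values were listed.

3, 2, 6, 4, 5, 1, 7

Sorted (descending): 98, 96, 88, 76, 59, 57, 51
No ties — each value takes its position as its rank.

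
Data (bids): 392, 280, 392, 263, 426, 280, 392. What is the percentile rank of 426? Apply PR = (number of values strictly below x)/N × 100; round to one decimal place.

N = 7.
Strictly below 426: 6. Equal to 426: 1.
PR = 6/7 × 100 = 85.7

85.7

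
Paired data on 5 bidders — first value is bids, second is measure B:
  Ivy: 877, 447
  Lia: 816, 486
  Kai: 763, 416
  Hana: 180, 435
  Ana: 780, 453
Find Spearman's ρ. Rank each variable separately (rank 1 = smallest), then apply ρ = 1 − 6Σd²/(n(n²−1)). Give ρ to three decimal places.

0.600

Ranks of variable 1: 5, 4, 2, 1, 3
Ranks of variable 2: 3, 5, 1, 2, 4
d = r₁ − r₂: 2, -1, 1, -1, -1
d²: 4, 1, 1, 1, 1; Σd² = 8
ρ = 1 − 6·8/(5·24) = 1 − 48/120 = 0.600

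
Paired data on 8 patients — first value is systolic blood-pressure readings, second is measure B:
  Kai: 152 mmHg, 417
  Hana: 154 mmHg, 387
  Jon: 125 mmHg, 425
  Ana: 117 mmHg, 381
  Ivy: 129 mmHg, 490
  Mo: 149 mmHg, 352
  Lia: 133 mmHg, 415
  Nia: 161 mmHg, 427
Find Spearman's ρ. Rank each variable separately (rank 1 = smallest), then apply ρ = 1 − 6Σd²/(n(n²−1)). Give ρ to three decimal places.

Ranks of variable 1: 6, 7, 2, 1, 3, 5, 4, 8
Ranks of variable 2: 5, 3, 6, 2, 8, 1, 4, 7
d = r₁ − r₂: 1, 4, -4, -1, -5, 4, 0, 1
d²: 1, 16, 16, 1, 25, 16, 0, 1; Σd² = 76
ρ = 1 − 6·76/(8·63) = 1 − 456/504 = 0.095

0.095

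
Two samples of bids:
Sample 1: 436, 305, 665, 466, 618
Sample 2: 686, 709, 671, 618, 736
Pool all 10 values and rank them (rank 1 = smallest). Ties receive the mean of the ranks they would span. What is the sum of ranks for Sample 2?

Sorted (ascending): 305, 436, 466, 618, 618, 665, 671, 686, 709, 736
The 2 values of 618 occupy positions 4–5 → average rank (4+5)/2 = 4.5.
Sample 2 values → pooled ranks: 686→8, 709→9, 671→7, 618→4.5, 736→10
Rank sum = 8 + 9 + 7 + 4.5 + 10 = 38.5

38.5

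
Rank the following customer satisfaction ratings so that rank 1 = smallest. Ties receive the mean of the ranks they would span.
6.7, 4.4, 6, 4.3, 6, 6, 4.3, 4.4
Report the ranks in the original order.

8, 3.5, 6, 1.5, 6, 6, 1.5, 3.5

Sorted (ascending): 4.3, 4.3, 4.4, 4.4, 6, 6, 6, 6.7
The 2 values of 4.3 occupy positions 1–2 → average rank (1+2)/2 = 1.5.
The 2 values of 4.4 occupy positions 3–4 → average rank (3+4)/2 = 3.5.
The 3 values of 6 occupy positions 5–7 → average rank 6.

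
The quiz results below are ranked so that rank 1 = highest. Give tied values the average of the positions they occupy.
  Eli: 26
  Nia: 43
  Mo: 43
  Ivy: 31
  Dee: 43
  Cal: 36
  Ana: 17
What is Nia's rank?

2

Sorted (descending): 43, 43, 43, 36, 31, 26, 17
The 3 values of 43 occupy positions 1–3 → average rank 2.
Nia has value 43 → rank 2.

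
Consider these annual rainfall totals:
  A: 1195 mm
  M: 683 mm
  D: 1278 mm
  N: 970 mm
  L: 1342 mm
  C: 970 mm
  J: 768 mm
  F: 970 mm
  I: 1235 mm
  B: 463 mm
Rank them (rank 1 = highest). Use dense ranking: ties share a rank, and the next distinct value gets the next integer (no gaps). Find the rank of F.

5

Sorted (descending): 1342, 1278, 1235, 1195, 970, 970, 970, 768, 683, 463
The 3 values of 970 share dense rank 5.
Remaining distinct values take the next consecutive integers.
F has value 970 mm → rank 5.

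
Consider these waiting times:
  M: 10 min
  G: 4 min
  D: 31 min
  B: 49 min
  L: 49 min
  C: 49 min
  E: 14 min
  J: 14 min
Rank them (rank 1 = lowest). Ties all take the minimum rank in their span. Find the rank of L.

Sorted (ascending): 4, 10, 14, 14, 31, 49, 49, 49
The 2 values of 14 occupy positions 3–4 → each gets rank 3.
The 3 values of 49 occupy positions 6–8 → each gets rank 6.
L has value 49 min → rank 6.

6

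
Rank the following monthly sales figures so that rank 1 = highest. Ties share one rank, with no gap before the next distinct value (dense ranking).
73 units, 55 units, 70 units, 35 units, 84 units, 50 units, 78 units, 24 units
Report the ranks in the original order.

Sorted (descending): 84, 78, 73, 70, 55, 50, 35, 24
No ties — each value takes its position as its rank.

3, 5, 4, 7, 1, 6, 2, 8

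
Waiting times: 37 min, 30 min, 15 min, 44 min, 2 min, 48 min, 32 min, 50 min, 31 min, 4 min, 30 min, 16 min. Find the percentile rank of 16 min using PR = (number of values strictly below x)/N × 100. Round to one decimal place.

N = 12.
Strictly below 16: 3. Equal to 16: 1.
PR = 3/12 × 100 = 25.0

25.0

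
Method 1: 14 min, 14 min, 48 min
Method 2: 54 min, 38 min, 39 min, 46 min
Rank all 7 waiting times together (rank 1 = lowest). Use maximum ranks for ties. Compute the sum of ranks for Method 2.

19

Sorted (ascending): 14, 14, 38, 39, 46, 48, 54
The 2 values of 14 occupy positions 1–2 → each gets rank 2.
Method 2 values → pooled ranks: 54→7, 38→3, 39→4, 46→5
Rank sum = 7 + 3 + 4 + 5 = 19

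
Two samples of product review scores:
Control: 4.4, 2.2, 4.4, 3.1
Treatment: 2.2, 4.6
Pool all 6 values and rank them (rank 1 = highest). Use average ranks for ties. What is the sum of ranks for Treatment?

Sorted (descending): 4.6, 4.4, 4.4, 3.1, 2.2, 2.2
The 2 values of 4.4 occupy positions 2–3 → average rank (2+3)/2 = 2.5.
The 2 values of 2.2 occupy positions 5–6 → average rank (5+6)/2 = 5.5.
Treatment values → pooled ranks: 2.2→5.5, 4.6→1
Rank sum = 5.5 + 1 = 6.5

6.5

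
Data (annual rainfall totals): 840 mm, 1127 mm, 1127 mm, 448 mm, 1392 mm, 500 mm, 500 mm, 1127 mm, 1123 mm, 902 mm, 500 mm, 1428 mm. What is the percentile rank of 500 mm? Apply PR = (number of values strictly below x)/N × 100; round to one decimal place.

N = 12.
Strictly below 500: 1. Equal to 500: 3.
PR = 1/12 × 100 = 8.3

8.3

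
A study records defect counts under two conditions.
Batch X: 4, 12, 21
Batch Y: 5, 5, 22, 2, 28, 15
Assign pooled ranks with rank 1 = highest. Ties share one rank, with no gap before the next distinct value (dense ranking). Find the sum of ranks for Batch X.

15

Sorted (descending): 28, 22, 21, 15, 12, 5, 5, 4, 2
The 2 values of 5 share dense rank 6.
Remaining distinct values take the next consecutive integers.
Batch X values → pooled ranks: 4→7, 12→5, 21→3
Rank sum = 7 + 5 + 3 = 15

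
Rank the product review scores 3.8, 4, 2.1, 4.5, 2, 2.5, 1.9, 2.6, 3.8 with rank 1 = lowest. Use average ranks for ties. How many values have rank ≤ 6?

Sorted (ascending): 1.9, 2, 2.1, 2.5, 2.6, 3.8, 3.8, 4, 4.5
The 2 values of 3.8 occupy positions 6–7 → average rank (6+7)/2 = 6.5.
Ranks ≤ 6: {1, 2, 3, 4, 5} → 5 values.

5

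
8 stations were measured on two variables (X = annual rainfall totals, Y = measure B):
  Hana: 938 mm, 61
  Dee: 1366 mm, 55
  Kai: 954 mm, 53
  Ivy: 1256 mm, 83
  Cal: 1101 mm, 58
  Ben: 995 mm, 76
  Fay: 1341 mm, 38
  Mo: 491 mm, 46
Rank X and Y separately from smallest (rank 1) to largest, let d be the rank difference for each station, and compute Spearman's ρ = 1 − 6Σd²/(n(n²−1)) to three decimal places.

0.024

Ranks of variable 1: 2, 8, 3, 6, 5, 4, 7, 1
Ranks of variable 2: 6, 4, 3, 8, 5, 7, 1, 2
d = r₁ − r₂: -4, 4, 0, -2, 0, -3, 6, -1
d²: 16, 16, 0, 4, 0, 9, 36, 1; Σd² = 82
ρ = 1 − 6·82/(8·63) = 1 − 492/504 = 0.024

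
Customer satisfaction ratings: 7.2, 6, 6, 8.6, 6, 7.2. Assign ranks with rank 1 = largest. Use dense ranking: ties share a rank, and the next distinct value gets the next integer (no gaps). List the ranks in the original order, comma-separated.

Sorted (descending): 8.6, 7.2, 7.2, 6, 6, 6
The 2 values of 7.2 share dense rank 2.
The 3 values of 6 share dense rank 3.
Remaining distinct values take the next consecutive integers.

2, 3, 3, 1, 3, 2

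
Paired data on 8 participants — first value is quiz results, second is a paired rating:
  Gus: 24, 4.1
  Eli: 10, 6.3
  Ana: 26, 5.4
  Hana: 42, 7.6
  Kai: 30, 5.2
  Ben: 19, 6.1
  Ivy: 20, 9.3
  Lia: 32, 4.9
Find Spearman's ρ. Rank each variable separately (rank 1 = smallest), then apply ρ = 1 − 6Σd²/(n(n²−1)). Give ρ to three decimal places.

Ranks of variable 1: 4, 1, 5, 8, 6, 2, 3, 7
Ranks of variable 2: 1, 6, 4, 7, 3, 5, 8, 2
d = r₁ − r₂: 3, -5, 1, 1, 3, -3, -5, 5
d²: 9, 25, 1, 1, 9, 9, 25, 25; Σd² = 104
ρ = 1 − 6·104/(8·63) = 1 − 624/504 = -0.238

-0.238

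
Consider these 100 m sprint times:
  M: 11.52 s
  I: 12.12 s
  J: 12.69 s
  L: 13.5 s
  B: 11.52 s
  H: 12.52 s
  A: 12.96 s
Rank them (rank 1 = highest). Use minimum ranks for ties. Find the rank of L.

1

Sorted (descending): 13.5, 12.96, 12.69, 12.52, 12.12, 11.52, 11.52
The 2 values of 11.52 occupy positions 6–7 → each gets rank 6.
L has value 13.5 s → rank 1.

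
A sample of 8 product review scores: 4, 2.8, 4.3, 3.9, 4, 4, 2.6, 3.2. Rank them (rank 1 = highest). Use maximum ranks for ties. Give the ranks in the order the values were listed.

Sorted (descending): 4.3, 4, 4, 4, 3.9, 3.2, 2.8, 2.6
The 3 values of 4 occupy positions 2–4 → each gets rank 4.

4, 7, 1, 5, 4, 4, 8, 6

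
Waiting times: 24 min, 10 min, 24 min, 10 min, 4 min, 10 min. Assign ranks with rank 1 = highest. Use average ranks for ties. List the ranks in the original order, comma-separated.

Sorted (descending): 24, 24, 10, 10, 10, 4
The 2 values of 24 occupy positions 1–2 → average rank (1+2)/2 = 1.5.
The 3 values of 10 occupy positions 3–5 → average rank 4.

1.5, 4, 1.5, 4, 6, 4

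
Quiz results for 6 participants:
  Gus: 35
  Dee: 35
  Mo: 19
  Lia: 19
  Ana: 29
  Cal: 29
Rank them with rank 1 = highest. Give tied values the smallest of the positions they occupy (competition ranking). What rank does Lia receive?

Sorted (descending): 35, 35, 29, 29, 19, 19
The 2 values of 35 occupy positions 1–2 → each gets rank 1.
The 2 values of 29 occupy positions 3–4 → each gets rank 3.
The 2 values of 19 occupy positions 5–6 → each gets rank 5.
Lia has value 19 → rank 5.

5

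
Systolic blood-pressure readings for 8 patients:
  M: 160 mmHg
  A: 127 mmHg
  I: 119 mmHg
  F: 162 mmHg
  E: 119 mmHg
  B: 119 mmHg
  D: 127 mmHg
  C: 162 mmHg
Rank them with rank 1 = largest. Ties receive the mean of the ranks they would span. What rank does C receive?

1.5

Sorted (descending): 162, 162, 160, 127, 127, 119, 119, 119
The 2 values of 162 occupy positions 1–2 → average rank (1+2)/2 = 1.5.
The 2 values of 127 occupy positions 4–5 → average rank (4+5)/2 = 4.5.
The 3 values of 119 occupy positions 6–8 → average rank 7.
C has value 162 mmHg → rank 1.5.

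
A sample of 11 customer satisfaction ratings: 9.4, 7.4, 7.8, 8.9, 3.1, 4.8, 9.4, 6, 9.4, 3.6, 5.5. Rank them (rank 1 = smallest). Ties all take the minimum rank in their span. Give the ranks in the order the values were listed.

9, 6, 7, 8, 1, 3, 9, 5, 9, 2, 4

Sorted (ascending): 3.1, 3.6, 4.8, 5.5, 6, 7.4, 7.8, 8.9, 9.4, 9.4, 9.4
The 3 values of 9.4 occupy positions 9–11 → each gets rank 9.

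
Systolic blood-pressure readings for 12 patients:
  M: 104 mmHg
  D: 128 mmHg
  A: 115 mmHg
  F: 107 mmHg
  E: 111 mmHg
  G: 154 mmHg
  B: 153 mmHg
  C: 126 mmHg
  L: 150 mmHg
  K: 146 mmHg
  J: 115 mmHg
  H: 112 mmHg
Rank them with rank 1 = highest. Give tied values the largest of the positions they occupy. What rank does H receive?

9

Sorted (descending): 154, 153, 150, 146, 128, 126, 115, 115, 112, 111, 107, 104
The 2 values of 115 occupy positions 7–8 → each gets rank 8.
H has value 112 mmHg → rank 9.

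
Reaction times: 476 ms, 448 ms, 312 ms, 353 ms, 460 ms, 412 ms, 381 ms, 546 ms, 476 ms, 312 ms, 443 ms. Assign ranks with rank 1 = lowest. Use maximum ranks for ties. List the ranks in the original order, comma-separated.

Sorted (ascending): 312, 312, 353, 381, 412, 443, 448, 460, 476, 476, 546
The 2 values of 312 occupy positions 1–2 → each gets rank 2.
The 2 values of 476 occupy positions 9–10 → each gets rank 10.

10, 7, 2, 3, 8, 5, 4, 11, 10, 2, 6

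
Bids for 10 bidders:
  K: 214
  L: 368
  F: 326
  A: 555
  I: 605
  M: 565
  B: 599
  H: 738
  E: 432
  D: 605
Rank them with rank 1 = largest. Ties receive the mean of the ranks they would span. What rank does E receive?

7

Sorted (descending): 738, 605, 605, 599, 565, 555, 432, 368, 326, 214
The 2 values of 605 occupy positions 2–3 → average rank (2+3)/2 = 2.5.
E has value 432 → rank 7.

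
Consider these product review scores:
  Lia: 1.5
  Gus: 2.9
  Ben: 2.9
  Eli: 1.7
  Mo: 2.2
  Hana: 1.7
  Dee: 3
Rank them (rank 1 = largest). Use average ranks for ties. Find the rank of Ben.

2.5

Sorted (descending): 3, 2.9, 2.9, 2.2, 1.7, 1.7, 1.5
The 2 values of 2.9 occupy positions 2–3 → average rank (2+3)/2 = 2.5.
The 2 values of 1.7 occupy positions 5–6 → average rank (5+6)/2 = 5.5.
Ben has value 2.9 → rank 2.5.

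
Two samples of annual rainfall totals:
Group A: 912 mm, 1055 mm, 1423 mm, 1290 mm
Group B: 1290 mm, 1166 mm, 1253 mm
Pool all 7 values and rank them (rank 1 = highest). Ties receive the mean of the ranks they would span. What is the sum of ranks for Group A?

16.5

Sorted (descending): 1423, 1290, 1290, 1253, 1166, 1055, 912
The 2 values of 1290 occupy positions 2–3 → average rank (2+3)/2 = 2.5.
Group A values → pooled ranks: 912→7, 1055→6, 1423→1, 1290→2.5
Rank sum = 7 + 6 + 1 + 2.5 = 16.5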